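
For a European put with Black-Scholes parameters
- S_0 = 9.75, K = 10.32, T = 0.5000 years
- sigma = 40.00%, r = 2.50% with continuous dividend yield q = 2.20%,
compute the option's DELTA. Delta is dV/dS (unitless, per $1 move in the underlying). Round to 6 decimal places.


Answer: Delta = -0.515887

Derivation:
d1 = -0.0541519168; d2 = -0.3369946293
phi(d1) = 0.3983577738; exp(-qT) = 0.9890602788; exp(-rT) = 0.9875778005
N(-d1) = 0.5215929354
Delta = -exp(-qT) * N(-d1) = -0.9890602788 * 0.5215929354 = -0.515887


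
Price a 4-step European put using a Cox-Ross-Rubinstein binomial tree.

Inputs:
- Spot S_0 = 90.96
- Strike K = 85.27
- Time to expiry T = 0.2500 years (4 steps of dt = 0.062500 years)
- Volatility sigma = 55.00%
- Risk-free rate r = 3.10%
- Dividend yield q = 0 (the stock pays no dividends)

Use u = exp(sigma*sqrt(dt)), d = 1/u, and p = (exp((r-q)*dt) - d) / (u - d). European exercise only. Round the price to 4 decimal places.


Answer: Price = V(0,0) = 6.9657

Derivation:
dt = T/N = 0.062500
u = exp(sigma*sqrt(dt)) = 1.147402; d = 1/u = 0.871534
p = (exp((r-q)*dt) - d) / (u - d) = 0.472709
Discount per step: exp(-r*dt) = 0.998064
Stock lattice S(k, i) with i counting down-moves:
  k=0: S(0,0) = 90.9600
  k=1: S(1,0) = 104.3677; S(1,1) = 79.2748
  k=2: S(2,0) = 119.7516; S(2,1) = 90.9600; S(2,2) = 69.0907
  k=3: S(3,0) = 137.4032; S(3,1) = 104.3677; S(3,2) = 79.2748; S(3,3) = 60.2149
  k=4: S(4,0) = 157.6567; S(4,1) = 119.7516; S(4,2) = 90.9600; S(4,3) = 69.0907; S(4,4) = 52.4794
Terminal payoffs V(N, i) = max(K - S_T, 0):
  V(4,0) = 0.000000; V(4,1) = 0.000000; V(4,2) = 0.000000; V(4,3) = 16.179320; V(4,4) = 32.790645
Backward induction: V(k, i) = exp(-r*dt) * [p * V(k+1, i) + (1-p) * V(k+1, i+1)].
  V(3,0) = exp(-r*dt) * [p*0.000000 + (1-p)*0.000000] = 0.000000
  V(3,1) = exp(-r*dt) * [p*0.000000 + (1-p)*0.000000] = 0.000000
  V(3,2) = exp(-r*dt) * [p*0.000000 + (1-p)*16.179320] = 8.514694
  V(3,3) = exp(-r*dt) * [p*16.179320 + (1-p)*32.790645] = 24.890048
  V(2,0) = exp(-r*dt) * [p*0.000000 + (1-p)*0.000000] = 0.000000
  V(2,1) = exp(-r*dt) * [p*0.000000 + (1-p)*8.514694] = 4.481030
  V(2,2) = exp(-r*dt) * [p*8.514694 + (1-p)*24.890048] = 17.116073
  V(1,0) = exp(-r*dt) * [p*0.000000 + (1-p)*4.481030] = 2.358232
  V(1,1) = exp(-r*dt) * [p*4.481030 + (1-p)*17.116073] = 11.121803
  V(0,0) = exp(-r*dt) * [p*2.358232 + (1-p)*11.121803] = 6.965674


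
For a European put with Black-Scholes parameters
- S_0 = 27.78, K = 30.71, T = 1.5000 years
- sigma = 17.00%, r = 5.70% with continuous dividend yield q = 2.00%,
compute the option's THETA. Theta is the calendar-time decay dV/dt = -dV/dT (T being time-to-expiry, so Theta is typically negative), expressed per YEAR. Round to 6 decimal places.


d1 = -0.1109330540; d2 = -0.3191396822
phi(d1) = 0.3964950967; exp(-qT) = 0.9704455335; exp(-rT) = 0.9180531431
Theta = -S*exp(-qT)*phi(d1)*sigma/(2*sqrt(T)) + r*K*exp(-rT)*N(-d2) - q*S*exp(-qT)*N(-d1)
N(-d1) = 0.5441652830; N(-d2) = 0.6251897031; sqrt(T) = 1.2247448714
Term 1 = -27.7800 * 0.9704455335 * 0.3964950967 * 0.1700 / (2 * 1.2247448714) = -0.7418473063
Term 2 = 0.0570 * 30.7100 * 0.9180531431 * 0.6251897031 = 1.0046951609
Term 3 = -0.0200 * 27.7800 * 0.9704455335 * 0.5441652830 = -0.2934027861
Theta = -0.7418473063 + (1.0046951609) + (-0.2934027861) = -0.030555

Answer: Theta = -0.030555


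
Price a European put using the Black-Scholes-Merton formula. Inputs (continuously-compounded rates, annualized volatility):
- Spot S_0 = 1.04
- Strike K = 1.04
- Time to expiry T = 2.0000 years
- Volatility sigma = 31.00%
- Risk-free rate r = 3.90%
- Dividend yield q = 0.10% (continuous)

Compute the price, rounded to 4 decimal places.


Answer: Price = 0.1381

Derivation:
d1 = (ln(S/K) + (r - q + 0.5*sigma^2) * T) / (sigma * sqrt(T)) = 0.39255831
d2 = d1 - sigma * sqrt(T) = -0.04584789
exp(-rT) = 0.92496443; exp(-qT) = 0.99800200
P = K * exp(-rT) * N(-d2) - S_0 * exp(-qT) * N(-d1)
N(-d1) = 0.34732287; N(-d2) = 0.51828426
P = 1.0400 * 0.92496443 * 0.51828426 - 1.0400 * 0.99800200 * 0.34732287 = 0.1381


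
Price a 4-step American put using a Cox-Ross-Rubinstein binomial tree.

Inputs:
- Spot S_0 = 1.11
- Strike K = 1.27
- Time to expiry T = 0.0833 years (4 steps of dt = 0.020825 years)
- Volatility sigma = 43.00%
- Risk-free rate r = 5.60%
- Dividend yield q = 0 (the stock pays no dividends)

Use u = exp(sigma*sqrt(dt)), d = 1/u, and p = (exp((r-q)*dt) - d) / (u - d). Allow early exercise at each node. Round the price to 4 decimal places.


dt = T/N = 0.020825
u = exp(sigma*sqrt(dt)) = 1.064018; d = 1/u = 0.939833
p = (exp((r-q)*dt) - d) / (u - d) = 0.493888
Discount per step: exp(-r*dt) = 0.998834
Stock lattice S(k, i) with i counting down-moves:
  k=0: S(0,0) = 1.1100
  k=1: S(1,0) = 1.1811; S(1,1) = 1.0432
  k=2: S(2,0) = 1.2567; S(2,1) = 1.1100; S(2,2) = 0.9804
  k=3: S(3,0) = 1.3371; S(3,1) = 1.1811; S(3,2) = 1.0432; S(3,3) = 0.9215
  k=4: S(4,0) = 1.4227; S(4,1) = 1.2567; S(4,2) = 1.1100; S(4,3) = 0.9804; S(4,4) = 0.8660
Terminal payoffs V(N, i) = max(K - S_T, 0):
  V(4,0) = 0.000000; V(4,1) = 0.013330; V(4,2) = 0.160000; V(4,3) = 0.289552; V(4,4) = 0.403983
Backward induction: V(k, i) = exp(-r*dt) * [p * V(k+1, i) + (1-p) * V(k+1, i+1)]; then take max(V_cont, immediate exercise) for American.
  V(3,0) = exp(-r*dt) * [p*0.000000 + (1-p)*0.013330] = 0.006739; exercise = 0.000000; V(3,0) = max -> 0.006739
  V(3,1) = exp(-r*dt) * [p*0.013330 + (1-p)*0.160000] = 0.087459; exercise = 0.088940; V(3,1) = max -> 0.088940
  V(3,2) = exp(-r*dt) * [p*0.160000 + (1-p)*0.289552] = 0.225305; exercise = 0.226785; V(3,2) = max -> 0.226785
  V(3,3) = exp(-r*dt) * [p*0.289552 + (1-p)*0.403983] = 0.347062; exercise = 0.348542; V(3,3) = max -> 0.348542
  V(2,0) = exp(-r*dt) * [p*0.006739 + (1-p)*0.088940] = 0.048285; exercise = 0.013330; V(2,0) = max -> 0.048285
  V(2,1) = exp(-r*dt) * [p*0.088940 + (1-p)*0.226785] = 0.158520; exercise = 0.160000; V(2,1) = max -> 0.160000
  V(2,2) = exp(-r*dt) * [p*0.226785 + (1-p)*0.348542] = 0.288072; exercise = 0.289552; V(2,2) = max -> 0.289552
  V(1,0) = exp(-r*dt) * [p*0.048285 + (1-p)*0.160000] = 0.104703; exercise = 0.088940; V(1,0) = max -> 0.104703
  V(1,1) = exp(-r*dt) * [p*0.160000 + (1-p)*0.289552] = 0.225305; exercise = 0.226785; V(1,1) = max -> 0.226785
  V(0,0) = exp(-r*dt) * [p*0.104703 + (1-p)*0.226785] = 0.166296; exercise = 0.160000; V(0,0) = max -> 0.166296

Answer: Price = V(0,0) = 0.1663


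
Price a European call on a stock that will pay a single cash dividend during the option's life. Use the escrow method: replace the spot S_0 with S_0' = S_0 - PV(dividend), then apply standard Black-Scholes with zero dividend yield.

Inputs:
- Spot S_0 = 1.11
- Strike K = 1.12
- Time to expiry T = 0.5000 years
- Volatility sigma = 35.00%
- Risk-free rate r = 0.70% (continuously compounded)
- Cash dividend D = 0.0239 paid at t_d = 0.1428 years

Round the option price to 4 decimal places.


PV(D) = D * exp(-r * t_d) = 0.0239 * 0.99900090 = 0.02387612
S_0' = S_0 - PV(D) = 1.1100 - 0.02387612 = 1.08612388
d1 = (ln(S_0'/K) + (r + sigma^2/2)*T) / (sigma*sqrt(T)) = 0.01378494
d2 = d1 - sigma*sqrt(T) = -0.23370243
exp(-rT) = 0.99650612
N(d1) = 0.50549922; N(d2) = 0.40760800
C = S_0' * N(d1) - K * exp(-rT) * N(d2) = 1.08612388 * 0.50549922 - 1.1200 * 0.99650612 * 0.40760800 = 0.0941

Answer: Price = 0.0941


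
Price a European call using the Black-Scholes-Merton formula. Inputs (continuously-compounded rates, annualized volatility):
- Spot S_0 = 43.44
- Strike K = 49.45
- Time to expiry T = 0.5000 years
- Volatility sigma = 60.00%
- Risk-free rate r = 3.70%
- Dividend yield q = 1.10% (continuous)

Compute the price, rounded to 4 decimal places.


Answer: Price = 5.3199

Derivation:
d1 = (ln(S/K) + (r - q + 0.5*sigma^2) * T) / (sigma * sqrt(T)) = -0.06265292
d2 = d1 - sigma * sqrt(T) = -0.48691699
exp(-rT) = 0.98167007; exp(-qT) = 0.99451510
C = S_0 * exp(-qT) * N(d1) - K * exp(-rT) * N(d2)
N(d1) = 0.47502144; N(d2) = 0.31315858
C = 43.4400 * 0.99451510 * 0.47502144 - 49.4500 * 0.98167007 * 0.31315858 = 5.3199


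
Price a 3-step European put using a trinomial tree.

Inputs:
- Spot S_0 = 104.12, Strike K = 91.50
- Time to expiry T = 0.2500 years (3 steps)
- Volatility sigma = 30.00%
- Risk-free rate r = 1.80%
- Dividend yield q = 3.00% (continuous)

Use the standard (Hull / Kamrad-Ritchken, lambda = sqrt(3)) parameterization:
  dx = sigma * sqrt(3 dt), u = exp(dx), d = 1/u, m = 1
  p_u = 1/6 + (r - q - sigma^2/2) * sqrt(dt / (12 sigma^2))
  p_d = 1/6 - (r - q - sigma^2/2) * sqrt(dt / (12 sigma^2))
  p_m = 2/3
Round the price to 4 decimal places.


dt = T/N = 0.083333; dx = sigma*sqrt(3*dt) = 0.150000
u = exp(dx) = 1.161834; d = 1/u = 0.860708
p_u = 0.150833, p_m = 0.666667, p_d = 0.182500
Discount per step: exp(-r*dt) = 0.998501
Stock lattice S(k, j) with j the centered position index:
  k=0: S(0,+0) = 104.1200
  k=1: S(1,-1) = 89.6169; S(1,+0) = 104.1200; S(1,+1) = 120.9702
  k=2: S(2,-2) = 77.1340; S(2,-1) = 89.6169; S(2,+0) = 104.1200; S(2,+1) = 120.9702; S(2,+2) = 140.5473
  k=3: S(3,-3) = 66.3898; S(3,-2) = 77.1340; S(3,-1) = 89.6169; S(3,+0) = 104.1200; S(3,+1) = 120.9702; S(3,+2) = 140.5473; S(3,+3) = 163.2927
Terminal payoffs V(N, j) = max(K - S_T, 0):
  V(3,-3) = 25.110157; V(3,-2) = 14.366007; V(3,-1) = 1.883085; V(3,+0) = 0.000000; V(3,+1) = 0.000000; V(3,+2) = 0.000000; V(3,+3) = 0.000000
Backward induction: V(k, j) = exp(-r*dt) * [p_u * V(k+1, j+1) + p_m * V(k+1, j) + p_d * V(k+1, j-1)]
  V(2,-2) = exp(-r*dt) * [p_u*1.883085 + p_m*14.366007 + p_d*25.110157] = 14.422324
  V(2,-1) = exp(-r*dt) * [p_u*0.000000 + p_m*1.883085 + p_d*14.366007] = 3.871375
  V(2,+0) = exp(-r*dt) * [p_u*0.000000 + p_m*0.000000 + p_d*1.883085] = 0.343148
  V(2,+1) = exp(-r*dt) * [p_u*0.000000 + p_m*0.000000 + p_d*0.000000] = 0.000000
  V(2,+2) = exp(-r*dt) * [p_u*0.000000 + p_m*0.000000 + p_d*0.000000] = 0.000000
  V(1,-1) = exp(-r*dt) * [p_u*0.343148 + p_m*3.871375 + p_d*14.422324] = 5.256858
  V(1,+0) = exp(-r*dt) * [p_u*0.000000 + p_m*0.343148 + p_d*3.871375] = 0.933889
  V(1,+1) = exp(-r*dt) * [p_u*0.000000 + p_m*0.000000 + p_d*0.343148] = 0.062531
  V(0,+0) = exp(-r*dt) * [p_u*0.062531 + p_m*0.933889 + p_d*5.256858] = 1.589016

Answer: Price = V(0,0) = 1.5890


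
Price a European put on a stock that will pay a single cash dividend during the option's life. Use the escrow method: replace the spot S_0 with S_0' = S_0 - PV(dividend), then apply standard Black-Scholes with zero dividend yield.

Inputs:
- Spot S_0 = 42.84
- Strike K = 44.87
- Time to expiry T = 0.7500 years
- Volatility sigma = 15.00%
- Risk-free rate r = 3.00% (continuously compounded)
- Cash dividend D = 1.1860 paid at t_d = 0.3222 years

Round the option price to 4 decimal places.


Answer: Price = 3.4902

Derivation:
PV(D) = D * exp(-r * t_d) = 1.1860 * 0.99038057 = 1.17459135
S_0' = S_0 - PV(D) = 42.8400 - 1.17459135 = 41.66540865
d1 = (ln(S_0'/K) + (r + sigma^2/2)*T) / (sigma*sqrt(T)) = -0.33225095
d2 = d1 - sigma*sqrt(T) = -0.46215476
exp(-rT) = 0.97775124
N(-d1) = 0.63015011; N(-d2) = 0.67801483
P = K * exp(-rT) * N(-d2) - S_0' * N(-d1) = 44.8700 * 0.97775124 * 0.67801483 - 41.66540865 * 0.63015011 = 3.4902


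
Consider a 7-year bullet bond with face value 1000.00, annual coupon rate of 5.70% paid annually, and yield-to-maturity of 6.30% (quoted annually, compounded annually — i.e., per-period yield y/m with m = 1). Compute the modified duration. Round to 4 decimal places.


Answer: Modified duration = 5.5915

Derivation:
Coupon per period c = face * coupon_rate / m = 57.000000
Periods per year m = 1; per-period yield y/m = 0.063000
Number of cashflows N = 7
Cashflows (t years, CF_t, discount factor 1/(1+y/m)^(m*t), PV):
  t = 1.0000: CF_t = 57.000000, DF = 0.940734, PV = 53.621825
  t = 2.0000: CF_t = 57.000000, DF = 0.884980, PV = 50.443862
  t = 3.0000: CF_t = 57.000000, DF = 0.832531, PV = 47.454244
  t = 4.0000: CF_t = 57.000000, DF = 0.783190, PV = 44.641810
  t = 5.0000: CF_t = 57.000000, DF = 0.736773, PV = 41.996059
  t = 6.0000: CF_t = 57.000000, DF = 0.693107, PV = 39.507111
  t = 7.0000: CF_t = 1057.000000, DF = 0.652029, PV = 689.195028
Price P = sum_t PV_t = 966.859939
First compute Macaulay numerator sum_t t * PV_t:
  t * PV_t at t = 1.0000: 53.621825
  t * PV_t at t = 2.0000: 100.887723
  t * PV_t at t = 3.0000: 142.362733
  t * PV_t at t = 4.0000: 178.567241
  t * PV_t at t = 5.0000: 209.980293
  t * PV_t at t = 6.0000: 237.042664
  t * PV_t at t = 7.0000: 4824.365195
Macaulay duration D = 5746.827675 / 966.859939 = 5.943806
Modified duration = D / (1 + y/m) = 5.943806 / (1 + 0.063000) = 5.591539


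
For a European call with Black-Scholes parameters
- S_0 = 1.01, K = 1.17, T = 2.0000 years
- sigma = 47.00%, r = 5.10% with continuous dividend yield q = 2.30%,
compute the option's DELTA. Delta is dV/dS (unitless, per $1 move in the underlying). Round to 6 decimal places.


Answer: Delta = 0.551481

Derivation:
d1 = 0.1953519121; d2 = -0.4693284622
phi(d1) = 0.3914021551; exp(-qT) = 0.9550419622; exp(-rT) = 0.9030295517
N(d1) = 0.5774412701
Delta = exp(-qT) * N(d1) = 0.9550419622 * 0.5774412701 = 0.551481


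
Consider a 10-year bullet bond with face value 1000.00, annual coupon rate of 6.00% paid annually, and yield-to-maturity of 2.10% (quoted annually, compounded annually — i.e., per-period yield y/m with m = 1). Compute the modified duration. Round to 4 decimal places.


Answer: Modified duration = 7.9753

Derivation:
Coupon per period c = face * coupon_rate / m = 60.000000
Periods per year m = 1; per-period yield y/m = 0.021000
Number of cashflows N = 10
Cashflows (t years, CF_t, discount factor 1/(1+y/m)^(m*t), PV):
  t = 1.0000: CF_t = 60.000000, DF = 0.979432, PV = 58.765916
  t = 2.0000: CF_t = 60.000000, DF = 0.959287, PV = 57.557214
  t = 3.0000: CF_t = 60.000000, DF = 0.939556, PV = 56.373373
  t = 4.0000: CF_t = 60.000000, DF = 0.920231, PV = 55.213882
  t = 5.0000: CF_t = 60.000000, DF = 0.901304, PV = 54.078239
  t = 6.0000: CF_t = 60.000000, DF = 0.882766, PV = 52.965954
  t = 7.0000: CF_t = 60.000000, DF = 0.864609, PV = 51.876546
  t = 8.0000: CF_t = 60.000000, DF = 0.846826, PV = 50.809546
  t = 9.0000: CF_t = 60.000000, DF = 0.829408, PV = 49.764492
  t = 10.0000: CF_t = 1060.000000, DF = 0.812349, PV = 861.089799
Price P = sum_t PV_t = 1348.494961
First compute Macaulay numerator sum_t t * PV_t:
  t * PV_t at t = 1.0000: 58.765916
  t * PV_t at t = 2.0000: 115.114429
  t * PV_t at t = 3.0000: 169.120120
  t * PV_t at t = 4.0000: 220.855528
  t * PV_t at t = 5.0000: 270.391194
  t * PV_t at t = 6.0000: 317.795723
  t * PV_t at t = 7.0000: 363.135825
  t * PV_t at t = 8.0000: 406.476367
  t * PV_t at t = 9.0000: 447.880424
  t * PV_t at t = 10.0000: 8610.897991
Macaulay duration D = 10980.433517 / 1348.494961 = 8.142732
Modified duration = D / (1 + y/m) = 8.142732 / (1 + 0.021000) = 7.975252


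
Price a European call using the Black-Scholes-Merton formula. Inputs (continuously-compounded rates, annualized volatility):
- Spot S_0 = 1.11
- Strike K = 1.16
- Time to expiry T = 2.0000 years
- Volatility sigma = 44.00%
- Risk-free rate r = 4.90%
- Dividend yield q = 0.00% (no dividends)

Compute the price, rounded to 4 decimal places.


d1 = (ln(S/K) + (r - q + 0.5*sigma^2) * T) / (sigma * sqrt(T)) = 0.39781186
d2 = d1 - sigma * sqrt(T) = -0.22444210
exp(-rT) = 0.90664890; exp(-qT) = 1.00000000
C = S_0 * exp(-qT) * N(d1) - K * exp(-rT) * N(d2)
N(d1) = 0.65461556; N(d2) = 0.41120666
C = 1.1100 * 1.00000000 * 0.65461556 - 1.1600 * 0.90664890 * 0.41120666 = 0.2942

Answer: Price = 0.2942


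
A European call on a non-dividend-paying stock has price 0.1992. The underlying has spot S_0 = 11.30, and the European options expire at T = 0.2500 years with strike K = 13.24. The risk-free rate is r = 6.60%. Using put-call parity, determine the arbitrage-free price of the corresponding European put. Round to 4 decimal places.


Answer: Put price = 1.9225

Derivation:
Put-call parity: C - P = S_0 * exp(-qT) - K * exp(-rT).
S_0 * exp(-qT) = 11.3000 * 1.00000000 = 11.30000000
K * exp(-rT) = 13.2400 * 0.98363538 = 13.02333242
P = C - S*exp(-qT) + K*exp(-rT)
P = 0.1992 - 11.30000000 + 13.02333242 = 1.9225


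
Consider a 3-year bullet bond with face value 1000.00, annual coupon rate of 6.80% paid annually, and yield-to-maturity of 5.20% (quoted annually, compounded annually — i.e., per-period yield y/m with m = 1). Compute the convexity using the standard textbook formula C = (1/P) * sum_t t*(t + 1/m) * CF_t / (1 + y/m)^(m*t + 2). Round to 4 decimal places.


Answer: Convexity = 9.9640

Derivation:
Coupon per period c = face * coupon_rate / m = 68.000000
Periods per year m = 1; per-period yield y/m = 0.052000
Number of cashflows N = 3
Cashflows (t years, CF_t, discount factor 1/(1+y/m)^(m*t), PV):
  t = 1.0000: CF_t = 68.000000, DF = 0.950570, PV = 64.638783
  t = 2.0000: CF_t = 68.000000, DF = 0.903584, PV = 61.443710
  t = 3.0000: CF_t = 1068.000000, DF = 0.858920, PV = 917.326698
Price P = sum_t PV_t = 1043.409191
Convexity numerator sum_t t*(t + 1/m) * CF_t / (1+y/m)^(m*t + 2):
  t = 1.0000: term = 116.813138
  t = 2.0000: term = 333.117312
  t = 3.0000: term = 9946.580450
Convexity = (1/P) * sum = 10396.510900 / 1043.409191 = 9.963982


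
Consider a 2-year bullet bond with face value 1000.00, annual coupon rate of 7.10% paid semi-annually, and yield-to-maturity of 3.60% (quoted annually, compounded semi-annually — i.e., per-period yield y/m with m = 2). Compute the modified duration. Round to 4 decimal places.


Coupon per period c = face * coupon_rate / m = 35.500000
Periods per year m = 2; per-period yield y/m = 0.018000
Number of cashflows N = 4
Cashflows (t years, CF_t, discount factor 1/(1+y/m)^(m*t), PV):
  t = 0.5000: CF_t = 35.500000, DF = 0.982318, PV = 34.872299
  t = 1.0000: CF_t = 35.500000, DF = 0.964949, PV = 34.255696
  t = 1.5000: CF_t = 35.500000, DF = 0.947887, PV = 33.649996
  t = 2.0000: CF_t = 1035.500000, DF = 0.931127, PV = 964.181937
Price P = sum_t PV_t = 1066.959928
First compute Macaulay numerator sum_t t * PV_t:
  t * PV_t at t = 0.5000: 17.436149
  t * PV_t at t = 1.0000: 34.255696
  t * PV_t at t = 1.5000: 50.474994
  t * PV_t at t = 2.0000: 1928.363874
Macaulay duration D = 2030.530714 / 1066.959928 = 1.903099
Modified duration = D / (1 + y/m) = 1.903099 / (1 + 0.018000) = 1.869449

Answer: Modified duration = 1.8694


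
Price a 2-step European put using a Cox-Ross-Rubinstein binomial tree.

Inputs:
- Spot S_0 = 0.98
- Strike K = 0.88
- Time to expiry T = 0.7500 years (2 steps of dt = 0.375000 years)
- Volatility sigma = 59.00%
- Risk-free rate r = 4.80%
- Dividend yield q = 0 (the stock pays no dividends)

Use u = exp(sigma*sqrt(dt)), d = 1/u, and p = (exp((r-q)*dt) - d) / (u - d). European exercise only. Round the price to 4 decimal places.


dt = T/N = 0.375000
u = exp(sigma*sqrt(dt)) = 1.435194; d = 1/u = 0.696770
p = (exp((r-q)*dt) - d) / (u - d) = 0.435242
Discount per step: exp(-r*dt) = 0.982161
Stock lattice S(k, i) with i counting down-moves:
  k=0: S(0,0) = 0.9800
  k=1: S(1,0) = 1.4065; S(1,1) = 0.6828
  k=2: S(2,0) = 2.0186; S(2,1) = 0.9800; S(2,2) = 0.4758
Terminal payoffs V(N, i) = max(K - S_T, 0):
  V(2,0) = 0.000000; V(2,1) = 0.000000; V(2,2) = 0.404221
Backward induction: V(k, i) = exp(-r*dt) * [p * V(k+1, i) + (1-p) * V(k+1, i+1)].
  V(1,0) = exp(-r*dt) * [p*0.000000 + (1-p)*0.000000] = 0.000000
  V(1,1) = exp(-r*dt) * [p*0.000000 + (1-p)*0.404221] = 0.224215
  V(0,0) = exp(-r*dt) * [p*0.000000 + (1-p)*0.224215] = 0.124368

Answer: Price = V(0,0) = 0.1244


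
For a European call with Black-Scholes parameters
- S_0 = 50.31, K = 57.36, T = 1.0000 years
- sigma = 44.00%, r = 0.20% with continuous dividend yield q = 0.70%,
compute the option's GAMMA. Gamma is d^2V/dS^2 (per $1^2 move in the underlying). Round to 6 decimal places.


d1 = -0.0894166632; d2 = -0.5294166632
phi(d1) = 0.3973506245; exp(-qT) = 0.9930244429; exp(-rT) = 0.9980019987
Gamma = exp(-qT) * phi(d1) / (S * sigma * sqrt(T)) = 0.9930244429 * 0.3973506245 / (50.3100 * 0.4400 * 1.0000000000) = 0.017825

Answer: Gamma = 0.017825


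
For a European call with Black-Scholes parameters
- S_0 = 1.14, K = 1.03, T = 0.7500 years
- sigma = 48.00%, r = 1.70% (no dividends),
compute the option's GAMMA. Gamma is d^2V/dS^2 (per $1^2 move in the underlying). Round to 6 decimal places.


d1 = 0.4826154139; d2 = 0.0669232201
phi(d1) = 0.3550852590; exp(-qT) = 1.0000000000; exp(-rT) = 0.9873309369
Gamma = exp(-qT) * phi(d1) / (S * sigma * sqrt(T)) = 1.0000000000 * 0.3550852590 / (1.1400 * 0.4800 * 0.8660254038) = 0.749300

Answer: Gamma = 0.749300


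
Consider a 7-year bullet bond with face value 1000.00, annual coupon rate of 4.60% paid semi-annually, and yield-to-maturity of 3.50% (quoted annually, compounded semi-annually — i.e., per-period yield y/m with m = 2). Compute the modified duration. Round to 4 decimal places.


Answer: Modified duration = 5.9951

Derivation:
Coupon per period c = face * coupon_rate / m = 23.000000
Periods per year m = 2; per-period yield y/m = 0.017500
Number of cashflows N = 14
Cashflows (t years, CF_t, discount factor 1/(1+y/m)^(m*t), PV):
  t = 0.5000: CF_t = 23.000000, DF = 0.982801, PV = 22.604423
  t = 1.0000: CF_t = 23.000000, DF = 0.965898, PV = 22.215649
  t = 1.5000: CF_t = 23.000000, DF = 0.949285, PV = 21.833561
  t = 2.0000: CF_t = 23.000000, DF = 0.932959, PV = 21.458046
  t = 2.5000: CF_t = 23.000000, DF = 0.916913, PV = 21.088988
  t = 3.0000: CF_t = 23.000000, DF = 0.901143, PV = 20.726278
  t = 3.5000: CF_t = 23.000000, DF = 0.885644, PV = 20.369807
  t = 4.0000: CF_t = 23.000000, DF = 0.870412, PV = 20.019466
  t = 4.5000: CF_t = 23.000000, DF = 0.855441, PV = 19.675151
  t = 5.0000: CF_t = 23.000000, DF = 0.840729, PV = 19.336758
  t = 5.5000: CF_t = 23.000000, DF = 0.826269, PV = 19.004185
  t = 6.0000: CF_t = 23.000000, DF = 0.812058, PV = 18.677331
  t = 6.5000: CF_t = 23.000000, DF = 0.798091, PV = 18.356100
  t = 7.0000: CF_t = 1023.000000, DF = 0.784365, PV = 802.405290
Price P = sum_t PV_t = 1067.771032
First compute Macaulay numerator sum_t t * PV_t:
  t * PV_t at t = 0.5000: 11.302211
  t * PV_t at t = 1.0000: 22.215649
  t * PV_t at t = 1.5000: 32.750342
  t * PV_t at t = 2.0000: 42.916091
  t * PV_t at t = 2.5000: 52.722471
  t * PV_t at t = 3.0000: 62.178835
  t * PV_t at t = 3.5000: 71.294324
  t * PV_t at t = 4.0000: 80.077865
  t * PV_t at t = 4.5000: 88.538180
  t * PV_t at t = 5.0000: 96.683789
  t * PV_t at t = 5.5000: 104.523015
  t * PV_t at t = 6.0000: 112.063988
  t * PV_t at t = 6.5000: 119.314647
  t * PV_t at t = 7.0000: 5616.837030
Macaulay duration D = 6513.418436 / 1067.771032 = 6.100014
Modified duration = D / (1 + y/m) = 6.100014 / (1 + 0.017500) = 5.995100


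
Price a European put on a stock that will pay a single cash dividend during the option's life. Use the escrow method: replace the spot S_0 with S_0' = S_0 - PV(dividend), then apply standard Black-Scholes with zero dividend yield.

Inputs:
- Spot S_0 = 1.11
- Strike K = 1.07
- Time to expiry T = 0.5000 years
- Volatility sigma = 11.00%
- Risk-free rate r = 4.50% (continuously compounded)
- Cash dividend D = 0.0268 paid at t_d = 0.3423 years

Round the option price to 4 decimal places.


PV(D) = D * exp(-r * t_d) = 0.0268 * 0.98471453 = 0.02639035
S_0' = S_0 - PV(D) = 1.1100 - 0.02639035 = 1.08360965
d1 = (ln(S_0'/K) + (r + sigma^2/2)*T) / (sigma*sqrt(T)) = 0.49065611
d2 = d1 - sigma*sqrt(T) = 0.41287436
exp(-rT) = 0.97775124
N(-d1) = 0.31183485; N(-d2) = 0.33984933
P = K * exp(-rT) * N(-d2) - S_0' * N(-d1) = 1.0700 * 0.97775124 * 0.33984933 - 1.08360965 * 0.31183485 = 0.0176

Answer: Price = 0.0176


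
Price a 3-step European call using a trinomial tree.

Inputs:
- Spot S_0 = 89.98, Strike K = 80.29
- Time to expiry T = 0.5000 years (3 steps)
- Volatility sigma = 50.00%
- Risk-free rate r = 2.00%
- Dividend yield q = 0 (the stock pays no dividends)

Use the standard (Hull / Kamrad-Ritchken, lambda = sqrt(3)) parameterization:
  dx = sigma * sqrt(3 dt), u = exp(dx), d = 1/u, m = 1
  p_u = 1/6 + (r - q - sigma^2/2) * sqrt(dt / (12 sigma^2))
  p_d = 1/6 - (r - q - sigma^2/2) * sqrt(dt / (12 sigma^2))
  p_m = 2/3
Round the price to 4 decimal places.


Answer: Price = V(0,0) = 17.9816

Derivation:
dt = T/N = 0.166667; dx = sigma*sqrt(3*dt) = 0.353553
u = exp(dx) = 1.424119; d = 1/u = 0.702189
p_u = 0.141918, p_m = 0.666667, p_d = 0.191415
Discount per step: exp(-r*dt) = 0.996672
Stock lattice S(k, j) with j the centered position index:
  k=0: S(0,+0) = 89.9800
  k=1: S(1,-1) = 63.1829; S(1,+0) = 89.9800; S(1,+1) = 128.1422
  k=2: S(2,-2) = 44.3663; S(2,-1) = 63.1829; S(2,+0) = 89.9800; S(2,+1) = 128.1422; S(2,+2) = 182.4898
  k=3: S(3,-3) = 31.1535; S(3,-2) = 44.3663; S(3,-1) = 63.1829; S(3,+0) = 89.9800; S(3,+1) = 128.1422; S(3,+2) = 182.4898; S(3,+3) = 259.8872
Terminal payoffs V(N, j) = max(S_T - K, 0):
  V(3,-3) = 0.000000; V(3,-2) = 0.000000; V(3,-1) = 0.000000; V(3,+0) = 9.690000; V(3,+1) = 47.852229; V(3,+2) = 102.199786; V(3,+3) = 179.597175
Backward induction: V(k, j) = exp(-r*dt) * [p_u * V(k+1, j+1) + p_m * V(k+1, j) + p_d * V(k+1, j-1)]
  V(2,-2) = exp(-r*dt) * [p_u*0.000000 + p_m*0.000000 + p_d*0.000000] = 0.000000
  V(2,-1) = exp(-r*dt) * [p_u*9.690000 + p_m*0.000000 + p_d*0.000000] = 1.370608
  V(2,+0) = exp(-r*dt) * [p_u*47.852229 + p_m*9.690000 + p_d*0.000000] = 13.206993
  V(2,+1) = exp(-r*dt) * [p_u*102.199786 + p_m*47.852229 + p_d*9.690000] = 48.099684
  V(2,+2) = exp(-r*dt) * [p_u*179.597175 + p_m*102.199786 + p_d*47.852229] = 102.438871
  V(1,-1) = exp(-r*dt) * [p_u*13.206993 + p_m*1.370608 + p_d*0.000000] = 2.778770
  V(1,+0) = exp(-r*dt) * [p_u*48.099684 + p_m*13.206993 + p_d*1.370608] = 15.840336
  V(1,+1) = exp(-r*dt) * [p_u*102.438871 + p_m*48.099684 + p_d*13.206993] = 48.968888
  V(0,+0) = exp(-r*dt) * [p_u*48.968888 + p_m*15.840336 + p_d*2.778770] = 17.981647


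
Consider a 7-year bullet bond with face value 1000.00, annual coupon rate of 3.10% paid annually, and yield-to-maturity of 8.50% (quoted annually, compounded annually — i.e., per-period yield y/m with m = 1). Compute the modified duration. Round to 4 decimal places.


Coupon per period c = face * coupon_rate / m = 31.000000
Periods per year m = 1; per-period yield y/m = 0.085000
Number of cashflows N = 7
Cashflows (t years, CF_t, discount factor 1/(1+y/m)^(m*t), PV):
  t = 1.0000: CF_t = 31.000000, DF = 0.921659, PV = 28.571429
  t = 2.0000: CF_t = 31.000000, DF = 0.849455, PV = 26.333114
  t = 3.0000: CF_t = 31.000000, DF = 0.782908, PV = 24.270151
  t = 4.0000: CF_t = 31.000000, DF = 0.721574, PV = 22.368803
  t = 5.0000: CF_t = 31.000000, DF = 0.665045, PV = 20.616408
  t = 6.0000: CF_t = 31.000000, DF = 0.612945, PV = 19.001298
  t = 7.0000: CF_t = 1031.000000, DF = 0.564926, PV = 582.439068
Price P = sum_t PV_t = 723.600270
First compute Macaulay numerator sum_t t * PV_t:
  t * PV_t at t = 1.0000: 28.571429
  t * PV_t at t = 2.0000: 52.666228
  t * PV_t at t = 3.0000: 72.810453
  t * PV_t at t = 4.0000: 89.475211
  t * PV_t at t = 5.0000: 103.082041
  t * PV_t at t = 6.0000: 114.007787
  t * PV_t at t = 7.0000: 4077.073474
Macaulay duration D = 4537.686622 / 723.600270 = 6.270985
Modified duration = D / (1 + y/m) = 6.270985 / (1 + 0.085000) = 5.779710

Answer: Modified duration = 5.7797


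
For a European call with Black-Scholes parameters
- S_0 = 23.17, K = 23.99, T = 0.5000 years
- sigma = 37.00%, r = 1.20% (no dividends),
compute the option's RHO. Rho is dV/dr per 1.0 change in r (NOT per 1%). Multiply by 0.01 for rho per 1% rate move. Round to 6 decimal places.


Answer: Rho = 4.827127

Derivation:
d1 = 0.0208166946; d2 = -0.2408128144
phi(d1) = 0.3988558520; exp(-qT) = 1.0000000000; exp(-rT) = 0.9940179641
N(d2) = 0.4048500987
Rho = K*T*exp(-rT)*N(d2) = 23.9900 * 0.5000 * 0.9940179641 * 0.4048500987 = 4.827127


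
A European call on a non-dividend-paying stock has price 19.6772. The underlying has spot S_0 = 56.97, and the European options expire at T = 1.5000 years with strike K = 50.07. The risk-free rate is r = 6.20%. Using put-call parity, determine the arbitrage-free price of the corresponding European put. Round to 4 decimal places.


Answer: Put price = 8.3307

Derivation:
Put-call parity: C - P = S_0 * exp(-qT) - K * exp(-rT).
S_0 * exp(-qT) = 56.9700 * 1.00000000 = 56.97000000
K * exp(-rT) = 50.0700 * 0.91119350 = 45.62345856
P = C - S*exp(-qT) + K*exp(-rT)
P = 19.6772 - 56.97000000 + 45.62345856 = 8.3307


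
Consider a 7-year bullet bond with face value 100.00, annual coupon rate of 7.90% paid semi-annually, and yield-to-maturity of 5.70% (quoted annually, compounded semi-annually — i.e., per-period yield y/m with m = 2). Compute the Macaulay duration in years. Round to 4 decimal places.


Coupon per period c = face * coupon_rate / m = 3.950000
Periods per year m = 2; per-period yield y/m = 0.028500
Number of cashflows N = 14
Cashflows (t years, CF_t, discount factor 1/(1+y/m)^(m*t), PV):
  t = 0.5000: CF_t = 3.950000, DF = 0.972290, PV = 3.840544
  t = 1.0000: CF_t = 3.950000, DF = 0.945347, PV = 3.734122
  t = 1.5000: CF_t = 3.950000, DF = 0.919152, PV = 3.630649
  t = 2.0000: CF_t = 3.950000, DF = 0.893682, PV = 3.530042
  t = 2.5000: CF_t = 3.950000, DF = 0.868917, PV = 3.432224
  t = 3.0000: CF_t = 3.950000, DF = 0.844840, PV = 3.337116
  t = 3.5000: CF_t = 3.950000, DF = 0.821429, PV = 3.244644
  t = 4.0000: CF_t = 3.950000, DF = 0.798667, PV = 3.154734
  t = 4.5000: CF_t = 3.950000, DF = 0.776536, PV = 3.067315
  t = 5.0000: CF_t = 3.950000, DF = 0.755018, PV = 2.982319
  t = 5.5000: CF_t = 3.950000, DF = 0.734096, PV = 2.899678
  t = 6.0000: CF_t = 3.950000, DF = 0.713754, PV = 2.819328
  t = 6.5000: CF_t = 3.950000, DF = 0.693976, PV = 2.741203
  t = 7.0000: CF_t = 103.950000, DF = 0.674745, PV = 70.139772
Price P = sum_t PV_t = 112.553691
Macaulay numerator sum_t t * PV_t:
  t * PV_t at t = 0.5000: 1.920272
  t * PV_t at t = 1.0000: 3.734122
  t * PV_t at t = 1.5000: 5.445973
  t * PV_t at t = 2.0000: 7.060085
  t * PV_t at t = 2.5000: 8.580560
  t * PV_t at t = 3.0000: 10.011348
  t * PV_t at t = 3.5000: 11.356253
  t * PV_t at t = 4.0000: 12.618935
  t * PV_t at t = 4.5000: 13.802919
  t * PV_t at t = 5.0000: 14.911596
  t * PV_t at t = 5.5000: 15.948231
  t * PV_t at t = 6.0000: 16.915966
  t * PV_t at t = 6.5000: 17.817822
  t * PV_t at t = 7.0000: 490.978403
Macaulay duration D = (sum_t t * PV_t) / P = 631.102486 / 112.553691 = 5.607124

Answer: Macaulay duration = 5.6071 years


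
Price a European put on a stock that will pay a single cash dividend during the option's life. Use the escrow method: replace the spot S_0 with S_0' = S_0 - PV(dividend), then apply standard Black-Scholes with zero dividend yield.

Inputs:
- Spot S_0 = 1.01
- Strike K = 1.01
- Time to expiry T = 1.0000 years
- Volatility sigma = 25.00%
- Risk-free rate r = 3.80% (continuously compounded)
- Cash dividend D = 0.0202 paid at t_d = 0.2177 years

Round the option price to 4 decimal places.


Answer: Price = 0.0890

Derivation:
PV(D) = D * exp(-r * t_d) = 0.0202 * 0.99176152 = 0.02003358
S_0' = S_0 - PV(D) = 1.0100 - 0.02003358 = 0.98996642
d1 = (ln(S_0'/K) + (r + sigma^2/2)*T) / (sigma*sqrt(T)) = 0.19686164
d2 = d1 - sigma*sqrt(T) = -0.05313836
exp(-rT) = 0.96271294
N(-d1) = 0.42196791; N(-d2) = 0.52118916
P = K * exp(-rT) * N(-d2) - S_0' * N(-d1) = 1.0100 * 0.96271294 * 0.52118916 - 0.98996642 * 0.42196791 = 0.0890


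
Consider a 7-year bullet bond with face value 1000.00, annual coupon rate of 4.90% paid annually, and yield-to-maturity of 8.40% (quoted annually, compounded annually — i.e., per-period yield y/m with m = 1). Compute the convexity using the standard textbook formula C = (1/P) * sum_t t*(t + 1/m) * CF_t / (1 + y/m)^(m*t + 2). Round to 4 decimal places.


Answer: Convexity = 38.5581

Derivation:
Coupon per period c = face * coupon_rate / m = 49.000000
Periods per year m = 1; per-period yield y/m = 0.084000
Number of cashflows N = 7
Cashflows (t years, CF_t, discount factor 1/(1+y/m)^(m*t), PV):
  t = 1.0000: CF_t = 49.000000, DF = 0.922509, PV = 45.202952
  t = 2.0000: CF_t = 49.000000, DF = 0.851023, PV = 41.700140
  t = 3.0000: CF_t = 49.000000, DF = 0.785077, PV = 38.468764
  t = 4.0000: CF_t = 49.000000, DF = 0.724241, PV = 35.487790
  t = 5.0000: CF_t = 49.000000, DF = 0.668119, PV = 32.737813
  t = 6.0000: CF_t = 49.000000, DF = 0.616346, PV = 30.200935
  t = 7.0000: CF_t = 1049.000000, DF = 0.568585, PV = 596.445152
Price P = sum_t PV_t = 820.243546
Convexity numerator sum_t t*(t + 1/m) * CF_t / (1+y/m)^(m*t + 2):
  t = 1.0000: term = 76.937528
  t = 2.0000: term = 212.926738
  t = 3.0000: term = 392.853761
  t = 4.0000: term = 604.018697
  t = 5.0000: term = 835.819231
  t = 6.0000: term = 1079.471331
  t = 7.0000: term = 28424.967407
Convexity = (1/P) * sum = 31626.994694 / 820.243546 = 38.558054


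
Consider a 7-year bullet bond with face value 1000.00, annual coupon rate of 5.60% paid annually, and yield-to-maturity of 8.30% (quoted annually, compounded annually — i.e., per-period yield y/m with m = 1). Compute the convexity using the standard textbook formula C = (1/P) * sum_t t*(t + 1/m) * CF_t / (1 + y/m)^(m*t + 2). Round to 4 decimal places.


Answer: Convexity = 37.7939

Derivation:
Coupon per period c = face * coupon_rate / m = 56.000000
Periods per year m = 1; per-period yield y/m = 0.083000
Number of cashflows N = 7
Cashflows (t years, CF_t, discount factor 1/(1+y/m)^(m*t), PV):
  t = 1.0000: CF_t = 56.000000, DF = 0.923361, PV = 51.708218
  t = 2.0000: CF_t = 56.000000, DF = 0.852596, PV = 47.745354
  t = 3.0000: CF_t = 56.000000, DF = 0.787254, PV = 44.086199
  t = 4.0000: CF_t = 56.000000, DF = 0.726919, PV = 40.707478
  t = 5.0000: CF_t = 56.000000, DF = 0.671209, PV = 37.587699
  t = 6.0000: CF_t = 56.000000, DF = 0.619768, PV = 34.707017
  t = 7.0000: CF_t = 1056.000000, DF = 0.572270, PV = 604.316875
Price P = sum_t PV_t = 860.858840
Convexity numerator sum_t t*(t + 1/m) * CF_t / (1+y/m)^(m*t + 2):
  t = 1.0000: term = 88.172398
  t = 2.0000: term = 244.244870
  t = 3.0000: term = 451.052392
  t = 4.0000: term = 694.140338
  t = 5.0000: term = 961.413211
  t = 6.0000: term = 1242.824095
  t = 7.0000: term = 28853.322872
Convexity = (1/P) * sum = 32535.170175 / 860.858840 = 37.793850


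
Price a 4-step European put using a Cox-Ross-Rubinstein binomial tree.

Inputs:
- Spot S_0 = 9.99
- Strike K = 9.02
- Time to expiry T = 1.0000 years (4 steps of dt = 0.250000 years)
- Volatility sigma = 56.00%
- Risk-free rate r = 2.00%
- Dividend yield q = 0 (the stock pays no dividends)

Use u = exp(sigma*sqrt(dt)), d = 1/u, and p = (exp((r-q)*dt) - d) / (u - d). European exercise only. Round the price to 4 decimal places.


Answer: Price = V(0,0) = 1.5642

Derivation:
dt = T/N = 0.250000
u = exp(sigma*sqrt(dt)) = 1.323130; d = 1/u = 0.755784
p = (exp((r-q)*dt) - d) / (u - d) = 0.439289
Discount per step: exp(-r*dt) = 0.995012
Stock lattice S(k, i) with i counting down-moves:
  k=0: S(0,0) = 9.9900
  k=1: S(1,0) = 13.2181; S(1,1) = 7.5503
  k=2: S(2,0) = 17.4892; S(2,1) = 9.9900; S(2,2) = 5.7064
  k=3: S(3,0) = 23.1405; S(3,1) = 13.2181; S(3,2) = 7.5503; S(3,3) = 4.3128
  k=4: S(4,0) = 30.6179; S(4,1) = 17.4892; S(4,2) = 9.9900; S(4,3) = 5.7064; S(4,4) = 3.2595
Terminal payoffs V(N, i) = max(K - S_T, 0):
  V(4,0) = 0.000000; V(4,1) = 0.000000; V(4,2) = 0.000000; V(4,3) = 3.313621; V(4,4) = 5.760465
Backward induction: V(k, i) = exp(-r*dt) * [p * V(k+1, i) + (1-p) * V(k+1, i+1)].
  V(3,0) = exp(-r*dt) * [p*0.000000 + (1-p)*0.000000] = 0.000000
  V(3,1) = exp(-r*dt) * [p*0.000000 + (1-p)*0.000000] = 0.000000
  V(3,2) = exp(-r*dt) * [p*0.000000 + (1-p)*3.313621] = 1.848718
  V(3,3) = exp(-r*dt) * [p*3.313621 + (1-p)*5.760465] = 4.662224
  V(2,0) = exp(-r*dt) * [p*0.000000 + (1-p)*0.000000] = 0.000000
  V(2,1) = exp(-r*dt) * [p*0.000000 + (1-p)*1.848718] = 1.031427
  V(2,2) = exp(-r*dt) * [p*1.848718 + (1-p)*4.662224] = 3.409194
  V(1,0) = exp(-r*dt) * [p*0.000000 + (1-p)*1.031427] = 0.575448
  V(1,1) = exp(-r*dt) * [p*1.031427 + (1-p)*3.409194] = 2.352874
  V(0,0) = exp(-r*dt) * [p*0.575448 + (1-p)*2.352874] = 1.564230


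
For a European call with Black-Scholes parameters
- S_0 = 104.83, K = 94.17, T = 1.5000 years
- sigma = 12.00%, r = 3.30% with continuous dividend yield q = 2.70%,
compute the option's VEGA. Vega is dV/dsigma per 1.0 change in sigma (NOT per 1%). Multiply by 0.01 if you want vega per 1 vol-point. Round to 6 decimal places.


Answer: Vega = 33.853829

Derivation:
d1 = 0.8643863572; d2 = 0.7174169726
phi(d1) = 0.2745778586; exp(-qT) = 0.9603091645; exp(-rT) = 0.9517051581
Vega = S * exp(-qT) * phi(d1) * sqrt(T) = 104.8300 * 0.9603091645 * 0.2745778586 * 1.2247448714 = 33.853829


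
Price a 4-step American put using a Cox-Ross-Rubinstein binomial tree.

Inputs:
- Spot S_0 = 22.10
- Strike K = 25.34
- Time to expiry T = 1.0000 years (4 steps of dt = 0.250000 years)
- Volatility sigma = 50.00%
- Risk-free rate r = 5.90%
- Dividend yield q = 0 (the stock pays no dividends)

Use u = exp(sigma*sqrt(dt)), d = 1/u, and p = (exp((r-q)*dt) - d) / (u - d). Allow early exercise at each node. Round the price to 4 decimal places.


dt = T/N = 0.250000
u = exp(sigma*sqrt(dt)) = 1.284025; d = 1/u = 0.778801
p = (exp((r-q)*dt) - d) / (u - d) = 0.467235
Discount per step: exp(-r*dt) = 0.985358
Stock lattice S(k, i) with i counting down-moves:
  k=0: S(0,0) = 22.1000
  k=1: S(1,0) = 28.3770; S(1,1) = 17.2115
  k=2: S(2,0) = 36.4367; S(2,1) = 22.1000; S(2,2) = 13.4043
  k=3: S(3,0) = 46.7857; S(3,1) = 28.3770; S(3,2) = 17.2115; S(3,3) = 10.4393
  k=4: S(4,0) = 60.0740; S(4,1) = 36.4367; S(4,2) = 22.1000; S(4,3) = 13.4043; S(4,4) = 8.1301
Terminal payoffs V(N, i) = max(K - S_T, 0):
  V(4,0) = 0.000000; V(4,1) = 0.000000; V(4,2) = 3.240000; V(4,3) = 11.935672; V(4,4) = 17.209864
Backward induction: V(k, i) = exp(-r*dt) * [p * V(k+1, i) + (1-p) * V(k+1, i+1)]; then take max(V_cont, immediate exercise) for American.
  V(3,0) = exp(-r*dt) * [p*0.000000 + (1-p)*0.000000] = 0.000000; exercise = 0.000000; V(3,0) = max -> 0.000000
  V(3,1) = exp(-r*dt) * [p*0.000000 + (1-p)*3.240000] = 1.700885; exercise = 0.000000; V(3,1) = max -> 1.700885
  V(3,2) = exp(-r*dt) * [p*3.240000 + (1-p)*11.935672] = 7.757481; exercise = 8.128503; V(3,2) = max -> 8.128503
  V(3,3) = exp(-r*dt) * [p*11.935672 + (1-p)*17.209864] = 14.529677; exercise = 14.900699; V(3,3) = max -> 14.900699
  V(2,0) = exp(-r*dt) * [p*0.000000 + (1-p)*1.700885] = 0.892904; exercise = 0.000000; V(2,0) = max -> 0.892904
  V(2,1) = exp(-r*dt) * [p*1.700885 + (1-p)*8.128503] = 5.050253; exercise = 3.240000; V(2,1) = max -> 5.050253
  V(2,2) = exp(-r*dt) * [p*8.128503 + (1-p)*14.900699] = 11.564650; exercise = 11.935672; V(2,2) = max -> 11.935672
  V(1,0) = exp(-r*dt) * [p*0.892904 + (1-p)*5.050253] = 3.062291; exercise = 0.000000; V(1,0) = max -> 3.062291
  V(1,1) = exp(-r*dt) * [p*5.050253 + (1-p)*11.935672] = 8.590910; exercise = 8.128503; V(1,1) = max -> 8.590910
  V(0,0) = exp(-r*dt) * [p*3.062291 + (1-p)*8.590910] = 5.919783; exercise = 3.240000; V(0,0) = max -> 5.919783

Answer: Price = V(0,0) = 5.9198


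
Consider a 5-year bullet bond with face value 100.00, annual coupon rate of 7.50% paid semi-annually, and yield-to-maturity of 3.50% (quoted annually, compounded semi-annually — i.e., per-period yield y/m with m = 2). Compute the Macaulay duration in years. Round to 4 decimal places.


Coupon per period c = face * coupon_rate / m = 3.750000
Periods per year m = 2; per-period yield y/m = 0.017500
Number of cashflows N = 10
Cashflows (t years, CF_t, discount factor 1/(1+y/m)^(m*t), PV):
  t = 0.5000: CF_t = 3.750000, DF = 0.982801, PV = 3.685504
  t = 1.0000: CF_t = 3.750000, DF = 0.965898, PV = 3.622117
  t = 1.5000: CF_t = 3.750000, DF = 0.949285, PV = 3.559820
  t = 2.0000: CF_t = 3.750000, DF = 0.932959, PV = 3.498594
  t = 2.5000: CF_t = 3.750000, DF = 0.916913, PV = 3.438422
  t = 3.0000: CF_t = 3.750000, DF = 0.901143, PV = 3.379285
  t = 3.5000: CF_t = 3.750000, DF = 0.885644, PV = 3.321164
  t = 4.0000: CF_t = 3.750000, DF = 0.870412, PV = 3.264043
  t = 4.5000: CF_t = 3.750000, DF = 0.855441, PV = 3.207905
  t = 5.0000: CF_t = 103.750000, DF = 0.840729, PV = 87.225592
Price P = sum_t PV_t = 118.202446
Macaulay numerator sum_t t * PV_t:
  t * PV_t at t = 0.5000: 1.842752
  t * PV_t at t = 1.0000: 3.622117
  t * PV_t at t = 1.5000: 5.339730
  t * PV_t at t = 2.0000: 6.997189
  t * PV_t at t = 2.5000: 8.596055
  t * PV_t at t = 3.0000: 10.137854
  t * PV_t at t = 3.5000: 11.624075
  t * PV_t at t = 4.0000: 13.056174
  t * PV_t at t = 4.5000: 14.435573
  t * PV_t at t = 5.0000: 436.127961
Macaulay duration D = (sum_t t * PV_t) / P = 511.779477 / 118.202446 = 4.329686

Answer: Macaulay duration = 4.3297 years
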